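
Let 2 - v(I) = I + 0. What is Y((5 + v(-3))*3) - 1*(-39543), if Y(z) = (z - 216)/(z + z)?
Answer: 395399/10 ≈ 39540.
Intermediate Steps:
v(I) = 2 - I (v(I) = 2 - (I + 0) = 2 - I)
Y(z) = (-216 + z)/(2*z) (Y(z) = (-216 + z)/((2*z)) = (-216 + z)*(1/(2*z)) = (-216 + z)/(2*z))
Y((5 + v(-3))*3) - 1*(-39543) = (-216 + (5 + (2 - 1*(-3)))*3)/(2*(((5 + (2 - 1*(-3)))*3))) - 1*(-39543) = (-216 + (5 + (2 + 3))*3)/(2*(((5 + (2 + 3))*3))) + 39543 = (-216 + (5 + 5)*3)/(2*(((5 + 5)*3))) + 39543 = (-216 + 10*3)/(2*((10*3))) + 39543 = (½)*(-216 + 30)/30 + 39543 = (½)*(1/30)*(-186) + 39543 = -31/10 + 39543 = 395399/10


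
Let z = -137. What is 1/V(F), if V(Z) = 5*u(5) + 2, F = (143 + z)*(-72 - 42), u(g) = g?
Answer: 1/27 ≈ 0.037037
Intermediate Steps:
F = -684 (F = (143 - 137)*(-72 - 42) = 6*(-114) = -684)
V(Z) = 27 (V(Z) = 5*5 + 2 = 25 + 2 = 27)
1/V(F) = 1/27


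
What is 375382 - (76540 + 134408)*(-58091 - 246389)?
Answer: 64229822422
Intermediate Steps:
375382 - (76540 + 134408)*(-58091 - 246389) = 375382 - 210948*(-304480) = 375382 - 1*(-64229447040) = 375382 + 64229447040 = 64229822422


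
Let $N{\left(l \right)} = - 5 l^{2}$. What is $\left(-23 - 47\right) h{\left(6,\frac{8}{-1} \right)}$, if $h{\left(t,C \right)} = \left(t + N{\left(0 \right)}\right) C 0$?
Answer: $0$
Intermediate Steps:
$h{\left(t,C \right)} = 0$ ($h{\left(t,C \right)} = \left(t - 5 \cdot 0^{2}\right) C 0 = \left(t - 0\right) 0 = \left(t + 0\right) 0 = t 0 = 0$)
$\left(-23 - 47\right) h{\left(6,\frac{8}{-1} \right)} = \left(-23 - 47\right) 0 = \left(-70\right) 0 = 0$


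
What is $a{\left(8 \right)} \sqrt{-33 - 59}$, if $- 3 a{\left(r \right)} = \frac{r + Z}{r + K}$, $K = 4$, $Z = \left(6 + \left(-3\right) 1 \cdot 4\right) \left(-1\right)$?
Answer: $- \frac{7 i \sqrt{23}}{9} \approx - 3.7301 i$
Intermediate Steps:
$Z = 6$ ($Z = \left(6 - 12\right) \left(-1\right) = \left(-6\right) \left(-1\right) = 6$)
$a{\left(r \right)} = - \frac{6 + r}{3 \left(4 + r\right)}$ ($a{\left(r \right)} = - \frac{\left(r + 6\right) \frac{1}{r + 4}}{3} = - \frac{\left(6 + r\right) \frac{1}{4 + r}}{3} = - \frac{\frac{1}{4 + r} \left(6 + r\right)}{3} = - \frac{6 + r}{3 \left(4 + r\right)}$)
$a{\left(8 \right)} \sqrt{-33 - 59} = \frac{-6 - 8}{3 \left(4 + 8\right)} \sqrt{-33 - 59} = \frac{-6 - 8}{3 \cdot 12} \sqrt{-92} = \frac{1}{3} \cdot \frac{1}{12} \left(-14\right) 2 i \sqrt{23} = - \frac{7 \cdot 2 i \sqrt{23}}{18} = - \frac{7 i \sqrt{23}}{9}$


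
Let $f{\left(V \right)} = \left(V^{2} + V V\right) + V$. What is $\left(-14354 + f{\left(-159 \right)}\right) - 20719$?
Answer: $15330$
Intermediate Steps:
$f{\left(V \right)} = V + 2 V^{2}$ ($f{\left(V \right)} = \left(V^{2} + V^{2}\right) + V = 2 V^{2} + V = V + 2 V^{2}$)
$\left(-14354 + f{\left(-159 \right)}\right) - 20719 = \left(-14354 - 159 \left(1 + 2 \left(-159\right)\right)\right) - 20719 = \left(-14354 - 159 \left(1 - 318\right)\right) - 20719 = \left(-14354 - -50403\right) - 20719 = \left(-14354 + 50403\right) - 20719 = 36049 - 20719 = 15330$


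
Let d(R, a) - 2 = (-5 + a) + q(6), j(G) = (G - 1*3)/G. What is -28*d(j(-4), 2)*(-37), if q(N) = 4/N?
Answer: -1036/3 ≈ -345.33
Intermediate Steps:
j(G) = (-3 + G)/G (j(G) = (G - 3)/G = (-3 + G)/G)
d(R, a) = -7/3 + a (d(R, a) = 2 + ((-5 + a) + 4/6) = 2 + ((-5 + a) + 4*(1/6)) = 2 + ((-5 + a) + 2/3) = 2 + (-13/3 + a) = -7/3 + a)
-28*d(j(-4), 2)*(-37) = -28*(-7/3 + 2)*(-37) = -28*(-1/3)*(-37) = (28/3)*(-37) = -1036/3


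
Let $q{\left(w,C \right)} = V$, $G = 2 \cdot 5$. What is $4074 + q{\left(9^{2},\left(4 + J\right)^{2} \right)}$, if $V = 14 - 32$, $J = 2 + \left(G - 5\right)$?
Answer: $4056$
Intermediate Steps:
$G = 10$
$J = 7$ ($J = 2 + \left(10 - 5\right) = 2 + 5 = 7$)
$V = -18$
$q{\left(w,C \right)} = -18$
$4074 + q{\left(9^{2},\left(4 + J\right)^{2} \right)} = 4074 - 18 = 4056$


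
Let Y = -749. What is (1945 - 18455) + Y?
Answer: -17259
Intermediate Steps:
(1945 - 18455) + Y = (1945 - 18455) - 749 = -16510 - 749 = -17259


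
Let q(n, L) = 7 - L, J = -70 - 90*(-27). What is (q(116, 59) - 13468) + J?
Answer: -11160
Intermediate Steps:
J = 2360 (J = -70 + 2430 = 2360)
(q(116, 59) - 13468) + J = ((7 - 1*59) - 13468) + 2360 = ((7 - 59) - 13468) + 2360 = (-52 - 13468) + 2360 = -13520 + 2360 = -11160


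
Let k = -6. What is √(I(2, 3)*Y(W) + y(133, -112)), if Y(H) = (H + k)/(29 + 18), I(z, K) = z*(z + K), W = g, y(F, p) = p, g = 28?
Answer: 2*I*√59267/47 ≈ 10.359*I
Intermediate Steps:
W = 28
I(z, K) = z*(K + z)
Y(H) = -6/47 + H/47 (Y(H) = (H - 6)/(29 + 18) = (-6 + H)/47 = (-6 + H)*(1/47) = -6/47 + H/47)
√(I(2, 3)*Y(W) + y(133, -112)) = √((2*(3 + 2))*(-6/47 + (1/47)*28) - 112) = √((2*5)*(-6/47 + 28/47) - 112) = √(10*(22/47) - 112) = √(220/47 - 112) = √(-5044/47) = 2*I*√59267/47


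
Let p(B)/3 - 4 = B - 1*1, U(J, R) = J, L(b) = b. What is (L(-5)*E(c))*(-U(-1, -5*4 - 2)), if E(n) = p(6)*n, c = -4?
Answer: 540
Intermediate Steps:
p(B) = 9 + 3*B (p(B) = 12 + 3*(B - 1*1) = 12 + 3*(B - 1) = 12 + 3*(-1 + B) = 12 + (-3 + 3*B) = 9 + 3*B)
E(n) = 27*n (E(n) = (9 + 3*6)*n = (9 + 18)*n = 27*n)
(L(-5)*E(c))*(-U(-1, -5*4 - 2)) = (-135*(-4))*(-1*(-1)) = -5*(-108)*1 = 540*1 = 540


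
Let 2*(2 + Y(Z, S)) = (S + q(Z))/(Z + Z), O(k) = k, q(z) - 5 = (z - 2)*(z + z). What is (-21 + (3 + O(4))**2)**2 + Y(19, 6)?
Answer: 60089/76 ≈ 790.64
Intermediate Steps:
q(z) = 5 + 2*z*(-2 + z) (q(z) = 5 + (z - 2)*(z + z) = 5 + (-2 + z)*(2*z) = 5 + 2*z*(-2 + z))
Y(Z, S) = -2 + (5 + S - 4*Z + 2*Z**2)/(4*Z) (Y(Z, S) = -2 + ((S + (5 - 4*Z + 2*Z**2))/(Z + Z))/2 = -2 + ((5 + S - 4*Z + 2*Z**2)/((2*Z)))/2 = -2 + ((5 + S - 4*Z + 2*Z**2)*(1/(2*Z)))/2 = -2 + ((5 + S - 4*Z + 2*Z**2)/(2*Z))/2 = -2 + (5 + S - 4*Z + 2*Z**2)/(4*Z))
(-21 + (3 + O(4))**2)**2 + Y(19, 6) = (-21 + (3 + 4)**2)**2 + (1/4)*(5 + 6 - 12*19 + 2*19**2)/19 = (-21 + 7**2)**2 + (1/4)*(1/19)*(5 + 6 - 228 + 2*361) = (-21 + 49)**2 + (1/4)*(1/19)*(5 + 6 - 228 + 722) = 28**2 + (1/4)*(1/19)*505 = 784 + 505/76 = 60089/76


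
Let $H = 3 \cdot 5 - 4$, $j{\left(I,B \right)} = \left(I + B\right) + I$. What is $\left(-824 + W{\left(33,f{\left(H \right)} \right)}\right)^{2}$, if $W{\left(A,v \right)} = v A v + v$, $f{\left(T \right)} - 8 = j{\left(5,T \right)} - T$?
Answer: $97732996$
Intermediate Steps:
$j{\left(I,B \right)} = B + 2 I$ ($j{\left(I,B \right)} = \left(B + I\right) + I = B + 2 I$)
$H = 11$ ($H = 15 - 4 = 11$)
$f{\left(T \right)} = 18$ ($f{\left(T \right)} = 8 + \left(\left(T + 2 \cdot 5\right) - T\right) = 8 + \left(\left(T + 10\right) - T\right) = 8 + \left(\left(10 + T\right) - T\right) = 8 + 10 = 18$)
$W{\left(A,v \right)} = v + A v^{2}$ ($W{\left(A,v \right)} = A v v + v = A v^{2} + v = v + A v^{2}$)
$\left(-824 + W{\left(33,f{\left(H \right)} \right)}\right)^{2} = \left(-824 + 18 \left(1 + 33 \cdot 18\right)\right)^{2} = \left(-824 + 18 \left(1 + 594\right)\right)^{2} = \left(-824 + 18 \cdot 595\right)^{2} = \left(-824 + 10710\right)^{2} = 9886^{2} = 97732996$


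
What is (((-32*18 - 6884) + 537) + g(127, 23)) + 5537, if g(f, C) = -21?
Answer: -1407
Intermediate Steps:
(((-32*18 - 6884) + 537) + g(127, 23)) + 5537 = (((-32*18 - 6884) + 537) - 21) + 5537 = (((-576 - 6884) + 537) - 21) + 5537 = ((-7460 + 537) - 21) + 5537 = (-6923 - 21) + 5537 = -6944 + 5537 = -1407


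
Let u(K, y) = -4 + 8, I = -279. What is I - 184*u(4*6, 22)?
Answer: -1015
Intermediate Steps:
u(K, y) = 4
I - 184*u(4*6, 22) = -279 - 184*4 = -279 - 736 = -1015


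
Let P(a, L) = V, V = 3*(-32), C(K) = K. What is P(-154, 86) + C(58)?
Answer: -38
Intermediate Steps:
V = -96
P(a, L) = -96
P(-154, 86) + C(58) = -96 + 58 = -38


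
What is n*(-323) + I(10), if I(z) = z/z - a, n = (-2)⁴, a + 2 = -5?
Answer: -5160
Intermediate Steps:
a = -7 (a = -2 - 5 = -7)
n = 16
I(z) = 8 (I(z) = z/z - 1*(-7) = 1 + 7 = 8)
n*(-323) + I(10) = 16*(-323) + 8 = -5168 + 8 = -5160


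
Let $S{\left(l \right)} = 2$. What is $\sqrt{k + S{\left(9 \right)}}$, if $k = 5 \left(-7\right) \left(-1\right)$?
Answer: $\sqrt{37} \approx 6.0828$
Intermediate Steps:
$k = 35$ ($k = \left(-35\right) \left(-1\right) = 35$)
$\sqrt{k + S{\left(9 \right)}} = \sqrt{35 + 2} = \sqrt{37}$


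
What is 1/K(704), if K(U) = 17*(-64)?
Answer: -1/1088 ≈ -0.00091912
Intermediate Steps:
K(U) = -1088
1/K(704) = 1/(-1088) = -1/1088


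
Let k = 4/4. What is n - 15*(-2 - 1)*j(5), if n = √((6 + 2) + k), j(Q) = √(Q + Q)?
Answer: 3 + 45*√10 ≈ 145.30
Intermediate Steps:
j(Q) = √2*√Q (j(Q) = √(2*Q) = √2*√Q)
k = 1 (k = 4*(¼) = 1)
n = 3 (n = √((6 + 2) + 1) = √(8 + 1) = √9 = 3)
n - 15*(-2 - 1)*j(5) = 3 - 15*(-2 - 1)*√2*√5 = 3 - (-45)*√10 = 3 + 45*√10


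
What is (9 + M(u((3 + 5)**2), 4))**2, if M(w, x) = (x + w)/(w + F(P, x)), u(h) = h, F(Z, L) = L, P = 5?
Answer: 100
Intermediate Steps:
M(w, x) = 1 (M(w, x) = (x + w)/(w + x) = (w + x)/(w + x) = 1)
(9 + M(u((3 + 5)**2), 4))**2 = (9 + 1)**2 = 10**2 = 100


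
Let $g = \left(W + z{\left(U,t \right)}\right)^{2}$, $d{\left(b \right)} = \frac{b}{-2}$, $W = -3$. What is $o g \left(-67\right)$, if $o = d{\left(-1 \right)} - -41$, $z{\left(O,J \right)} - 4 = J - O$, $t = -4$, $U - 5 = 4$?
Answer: $-400392$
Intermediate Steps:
$U = 9$ ($U = 5 + 4 = 9$)
$d{\left(b \right)} = - \frac{b}{2}$ ($d{\left(b \right)} = b \left(- \frac{1}{2}\right) = - \frac{b}{2}$)
$z{\left(O,J \right)} = 4 + J - O$ ($z{\left(O,J \right)} = 4 + \left(J - O\right) = 4 + J - O$)
$g = 144$ ($g = \left(-3 - 9\right)^{2} = \left(-12\right)^{2} = 144$)
$o = \frac{83}{2}$ ($o = \left(- \frac{1}{2}\right) \left(-1\right) - -41 = \frac{1}{2} + 41 = \frac{83}{2} \approx 41.5$)
$o g \left(-67\right) = \frac{83}{2} \cdot 144 \left(-67\right) = 5976 \left(-67\right) = -400392$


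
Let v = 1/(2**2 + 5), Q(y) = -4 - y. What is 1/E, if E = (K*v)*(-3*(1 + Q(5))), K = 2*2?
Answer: 3/32 ≈ 0.093750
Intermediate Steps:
v = 1/9 (v = 1/(4 + 5) = 1/9 ≈ 0.11111)
K = 4
E = 32/3 (E = (4*(1/9))*(-3*(1 + (-4 - 1*5))) = 4*(-3*(1 + (-4 - 5)))/9 = 4*(-3*(1 - 9))/9 = 4*(-3*(-8))/9 = (4/9)*24 = 32/3 ≈ 10.667)
1/E = 1/(32/3) = 3/32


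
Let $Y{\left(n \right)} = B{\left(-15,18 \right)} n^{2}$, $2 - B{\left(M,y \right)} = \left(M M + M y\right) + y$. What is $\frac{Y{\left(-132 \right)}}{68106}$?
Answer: $\frac{84216}{11351} \approx 7.4193$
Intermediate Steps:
$B{\left(M,y \right)} = 2 - y - M^{2} - M y$ ($B{\left(M,y \right)} = 2 - \left(\left(M M + M y\right) + y\right) = 2 - \left(\left(M^{2} + M y\right) + y\right) = 2 - \left(y + M^{2} + M y\right) = 2 - y - M^{2} - M y$)
$Y{\left(n \right)} = 29 n^{2}$ ($Y{\left(n \right)} = \left(2 - 18 - \left(-15\right)^{2} - \left(-15\right) 18\right) n^{2} = \left(2 - 18 - 225 + 270\right) n^{2} = 29 n^{2}$)
$\frac{Y{\left(-132 \right)}}{68106} = \frac{29 \left(-132\right)^{2}}{68106} = 29 \cdot 17424 \cdot \frac{1}{68106} = 505296 \cdot \frac{1}{68106} = \frac{84216}{11351}$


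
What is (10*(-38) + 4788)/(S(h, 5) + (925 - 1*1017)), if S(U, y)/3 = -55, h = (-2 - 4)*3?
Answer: -4408/257 ≈ -17.152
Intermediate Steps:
h = -18 (h = -6*3 = -18)
S(U, y) = -165 (S(U, y) = 3*(-55) = -165)
(10*(-38) + 4788)/(S(h, 5) + (925 - 1*1017)) = (10*(-38) + 4788)/(-165 + (925 - 1*1017)) = (-380 + 4788)/(-165 + (925 - 1017)) = 4408/(-165 - 92) = 4408/(-257) = 4408*(-1/257) = -4408/257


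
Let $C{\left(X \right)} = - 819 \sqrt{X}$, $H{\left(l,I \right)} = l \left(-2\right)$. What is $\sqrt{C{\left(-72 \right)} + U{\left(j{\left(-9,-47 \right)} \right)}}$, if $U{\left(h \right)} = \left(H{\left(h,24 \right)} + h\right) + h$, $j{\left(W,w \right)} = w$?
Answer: $3 \cdot 2^{\frac{3}{4}} \sqrt{273} \sqrt{- i} \approx 58.947 - 58.947 i$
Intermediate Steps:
$H{\left(l,I \right)} = - 2 l$
$U{\left(h \right)} = 0$ ($U{\left(h \right)} = \left(- 2 h + h\right) + h = - h + h = 0$)
$\sqrt{C{\left(-72 \right)} + U{\left(j{\left(-9,-47 \right)} \right)}} = \sqrt{- 819 \sqrt{-72} + 0} = \sqrt{- 819 \cdot 6 i \sqrt{2} + 0} = \sqrt{- 4914 i \sqrt{2} + 0} = \sqrt{- 4914 i \sqrt{2}} = 3 \cdot 2^{\frac{3}{4}} \sqrt{273} \sqrt{- i}$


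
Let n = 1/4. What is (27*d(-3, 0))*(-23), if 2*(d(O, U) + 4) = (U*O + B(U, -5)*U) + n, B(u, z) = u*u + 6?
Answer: 19251/8 ≈ 2406.4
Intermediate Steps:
n = ¼ ≈ 0.25000
B(u, z) = 6 + u² (B(u, z) = u² + 6 = 6 + u²)
d(O, U) = -31/8 + O*U/2 + U*(6 + U²)/2 (d(O, U) = -4 + ((U*O + (6 + U²)*U) + ¼)/2 = -4 + ((O*U + U*(6 + U²)) + ¼)/2 = -4 + (¼ + O*U + U*(6 + U²))/2 = -4 + (⅛ + O*U/2 + U*(6 + U²)/2) = -31/8 + O*U/2 + U*(6 + U²)/2)
(27*d(-3, 0))*(-23) = (27*(-31/8 + (½)*(-3)*0 + (½)*0*(6 + 0²)))*(-23) = (27*(-31/8 + 0 + (½)*0*(6 + 0)))*(-23) = (27*(-31/8 + 0 + (½)*0*6))*(-23) = (27*(-31/8 + 0 + 0))*(-23) = (27*(-31/8))*(-23) = -837/8*(-23) = 19251/8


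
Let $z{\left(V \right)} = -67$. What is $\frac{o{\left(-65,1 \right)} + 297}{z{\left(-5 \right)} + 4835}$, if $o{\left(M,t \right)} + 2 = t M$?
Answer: $\frac{115}{2384} \approx 0.048238$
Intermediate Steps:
$o{\left(M,t \right)} = -2 + M t$ ($o{\left(M,t \right)} = -2 + t M = -2 + M t$)
$\frac{o{\left(-65,1 \right)} + 297}{z{\left(-5 \right)} + 4835} = \frac{\left(-2 - 65\right) + 297}{-67 + 4835} = \frac{\left(-2 - 65\right) + 297}{4768} = \left(-67 + 297\right) \frac{1}{4768} = 230 \cdot \frac{1}{4768} = \frac{115}{2384}$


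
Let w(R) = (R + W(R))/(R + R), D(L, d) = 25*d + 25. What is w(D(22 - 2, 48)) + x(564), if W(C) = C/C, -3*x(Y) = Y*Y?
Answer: -129888587/1225 ≈ -1.0603e+5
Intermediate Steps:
x(Y) = -Y**2/3 (x(Y) = -Y*Y/3 = -Y**2/3)
W(C) = 1
D(L, d) = 25 + 25*d
w(R) = (1 + R)/(2*R) (w(R) = (R + 1)/(R + R) = (1 + R)/((2*R)) = (1 + R)*(1/(2*R)) = (1 + R)/(2*R))
w(D(22 - 2, 48)) + x(564) = (1 + (25 + 25*48))/(2*(25 + 25*48)) - 1/3*564**2 = (1 + (25 + 1200))/(2*(25 + 1200)) - 1/3*318096 = (1/2)*(1 + 1225)/1225 - 106032 = (1/2)*(1/1225)*1226 - 106032 = 613/1225 - 106032 = -129888587/1225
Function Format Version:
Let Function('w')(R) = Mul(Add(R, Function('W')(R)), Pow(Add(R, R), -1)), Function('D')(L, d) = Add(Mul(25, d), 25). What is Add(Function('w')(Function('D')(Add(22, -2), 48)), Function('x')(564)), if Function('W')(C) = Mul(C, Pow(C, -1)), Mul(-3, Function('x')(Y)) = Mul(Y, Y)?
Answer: Rational(-129888587, 1225) ≈ -1.0603e+5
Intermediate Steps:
Function('x')(Y) = Mul(Rational(-1, 3), Pow(Y, 2)) (Function('x')(Y) = Mul(Rational(-1, 3), Mul(Y, Y)) = Mul(Rational(-1, 3), Pow(Y, 2)))
Function('W')(C) = 1
Function('D')(L, d) = Add(25, Mul(25, d))
Function('w')(R) = Mul(Rational(1, 2), Pow(R, -1), Add(1, R)) (Function('w')(R) = Mul(Add(R, 1), Pow(Add(R, R), -1)) = Mul(Add(1, R), Pow(Mul(2, R), -1)) = Mul(Add(1, R), Mul(Rational(1, 2), Pow(R, -1))) = Mul(Rational(1, 2), Pow(R, -1), Add(1, R)))
Add(Function('w')(Function('D')(Add(22, -2), 48)), Function('x')(564)) = Add(Mul(Rational(1, 2), Pow(Add(25, Mul(25, 48)), -1), Add(1, Add(25, Mul(25, 48)))), Mul(Rational(-1, 3), Pow(564, 2))) = Add(Mul(Rational(1, 2), Pow(Add(25, 1200), -1), Add(1, Add(25, 1200))), Mul(Rational(-1, 3), 318096)) = Add(Mul(Rational(1, 2), Pow(1225, -1), Add(1, 1225)), -106032) = Add(Mul(Rational(1, 2), Rational(1, 1225), 1226), -106032) = Add(Rational(613, 1225), -106032) = Rational(-129888587, 1225)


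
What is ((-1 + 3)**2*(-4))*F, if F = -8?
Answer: 128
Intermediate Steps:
((-1 + 3)**2*(-4))*F = ((-1 + 3)**2*(-4))*(-8) = (2**2*(-4))*(-8) = (4*(-4))*(-8) = -16*(-8) = 128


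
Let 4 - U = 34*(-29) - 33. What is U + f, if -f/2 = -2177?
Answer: 5377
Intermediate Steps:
f = 4354 (f = -2*(-2177) = 4354)
U = 1023 (U = 4 - (34*(-29) - 33) = 4 - (-986 - 33) = 4 - 1*(-1019) = 4 + 1019 = 1023)
U + f = 1023 + 4354 = 5377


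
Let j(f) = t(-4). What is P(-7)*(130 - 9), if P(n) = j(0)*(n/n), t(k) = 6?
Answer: 726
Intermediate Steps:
j(f) = 6
P(n) = 6 (P(n) = 6*(n/n) = 6*1 = 6)
P(-7)*(130 - 9) = 6*(130 - 9) = 6*121 = 726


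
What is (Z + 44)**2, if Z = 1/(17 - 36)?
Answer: 697225/361 ≈ 1931.4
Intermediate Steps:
Z = -1/19 (Z = 1/(-19) = -1/19 ≈ -0.052632)
(Z + 44)**2 = (-1/19 + 44)**2 = (835/19)**2 = 697225/361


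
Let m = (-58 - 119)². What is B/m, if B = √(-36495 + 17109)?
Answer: I*√2154/10443 ≈ 0.0044442*I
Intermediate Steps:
B = 3*I*√2154 (B = √(-19386) = 3*I*√2154 ≈ 139.23*I)
m = 31329 (m = (-177)² = 31329)
B/m = (3*I*√2154)/31329 = (3*I*√2154)*(1/31329) = I*√2154/10443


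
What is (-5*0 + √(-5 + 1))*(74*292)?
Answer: 43216*I ≈ 43216.0*I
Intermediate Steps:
(-5*0 + √(-5 + 1))*(74*292) = (0 + √(-4))*21608 = (0 + 2*I)*21608 = (2*I)*21608 = 43216*I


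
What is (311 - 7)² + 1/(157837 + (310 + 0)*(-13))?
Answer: 14214227713/153807 ≈ 92416.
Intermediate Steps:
(311 - 7)² + 1/(157837 + (310 + 0)*(-13)) = 304² + 1/(157837 + 310*(-13)) = 92416 + 1/(157837 - 4030) = 92416 + 1/153807 = 14214227713/153807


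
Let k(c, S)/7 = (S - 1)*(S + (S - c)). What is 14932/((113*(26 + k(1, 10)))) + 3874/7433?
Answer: 646372482/1027233167 ≈ 0.62924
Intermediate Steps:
k(c, S) = 7*(-1 + S)*(-c + 2*S) (k(c, S) = 7*((S - 1)*(S + (S - c))) = 7*((-1 + S)*(-c + 2*S)) = 7*(-1 + S)*(-c + 2*S))
14932/((113*(26 + k(1, 10)))) + 3874/7433 = 14932/((113*(26 + (-14*10 + 7*1 + 14*10**2 - 7*10*1)))) + 3874/7433 = 14932/((113*(26 + (-140 + 7 + 14*100 - 70)))) + 3874*(1/7433) = 14932/((113*(26 + (-140 + 7 + 1400 - 70)))) + 3874/7433 = 14932/((113*(26 + 1197))) + 3874/7433 = 14932/((113*1223)) + 3874/7433 = 14932/138199 + 3874/7433 = 646372482/1027233167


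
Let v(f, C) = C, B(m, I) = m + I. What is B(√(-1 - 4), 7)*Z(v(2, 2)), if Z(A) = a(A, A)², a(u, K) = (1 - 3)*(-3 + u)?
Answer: 28 + 4*I*√5 ≈ 28.0 + 8.9443*I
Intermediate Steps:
B(m, I) = I + m
a(u, K) = 6 - 2*u (a(u, K) = -2*(-3 + u) = 6 - 2*u)
Z(A) = (6 - 2*A)²
B(√(-1 - 4), 7)*Z(v(2, 2)) = (7 + √(-1 - 4))*(4*(-3 + 2)²) = (7 + √(-5))*(4*(-1)²) = (7 + I*√5)*(4*1) = (7 + I*√5)*4 = 28 + 4*I*√5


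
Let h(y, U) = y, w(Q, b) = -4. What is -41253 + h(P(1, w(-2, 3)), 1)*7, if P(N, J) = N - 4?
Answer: -41274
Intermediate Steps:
P(N, J) = -4 + N
-41253 + h(P(1, w(-2, 3)), 1)*7 = -41253 + (-4 + 1)*7 = -41253 - 3*7 = -41253 - 21 = -41274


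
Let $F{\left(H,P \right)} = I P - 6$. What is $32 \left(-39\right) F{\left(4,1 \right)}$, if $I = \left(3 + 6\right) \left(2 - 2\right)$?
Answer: $7488$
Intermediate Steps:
$I = 0$ ($I = 9 \cdot 0 = 0$)
$F{\left(H,P \right)} = -6$ ($F{\left(H,P \right)} = 0 P - 6 = 0 - 6 = -6$)
$32 \left(-39\right) F{\left(4,1 \right)} = 32 \left(-39\right) \left(-6\right) = \left(-1248\right) \left(-6\right) = 7488$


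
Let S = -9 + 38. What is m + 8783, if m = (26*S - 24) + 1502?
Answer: 11015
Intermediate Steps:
S = 29
m = 2232 (m = (26*29 - 24) + 1502 = (754 - 24) + 1502 = 730 + 1502 = 2232)
m + 8783 = 2232 + 8783 = 11015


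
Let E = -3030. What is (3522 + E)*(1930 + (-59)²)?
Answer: 2662212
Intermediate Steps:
(3522 + E)*(1930 + (-59)²) = (3522 - 3030)*(1930 + (-59)²) = 492*(1930 + 3481) = 492*5411 = 2662212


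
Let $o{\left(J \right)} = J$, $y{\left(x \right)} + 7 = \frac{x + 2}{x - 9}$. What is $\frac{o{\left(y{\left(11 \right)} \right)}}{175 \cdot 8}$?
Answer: $- \frac{1}{2800} \approx -0.00035714$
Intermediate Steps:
$y{\left(x \right)} = -7 + \frac{2 + x}{-9 + x}$ ($y{\left(x \right)} = -7 + \frac{x + 2}{x - 9} = -7 + \frac{2 + x}{-9 + x}$)
$\frac{o{\left(y{\left(11 \right)} \right)}}{175 \cdot 8} = \frac{\frac{1}{-9 + 11} \left(65 - 66\right)}{175 \cdot 8} = \frac{\frac{1}{2} \left(65 - 66\right)}{1400} = \frac{1}{2} \left(-1\right) \frac{1}{1400} = \left(- \frac{1}{2}\right) \frac{1}{1400} = - \frac{1}{2800}$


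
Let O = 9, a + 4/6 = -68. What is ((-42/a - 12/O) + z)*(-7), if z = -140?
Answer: 304381/309 ≈ 985.05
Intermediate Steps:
a = -206/3 (a = -⅔ - 68 = -206/3 ≈ -68.667)
((-42/a - 12/O) + z)*(-7) = ((-42/(-206/3) - 12/9) - 140)*(-7) = ((-42*(-3/206) - 12*⅑) - 140)*(-7) = ((63/103 - 4/3) - 140)*(-7) = (-223/309 - 140)*(-7) = -43483/309*(-7) = 304381/309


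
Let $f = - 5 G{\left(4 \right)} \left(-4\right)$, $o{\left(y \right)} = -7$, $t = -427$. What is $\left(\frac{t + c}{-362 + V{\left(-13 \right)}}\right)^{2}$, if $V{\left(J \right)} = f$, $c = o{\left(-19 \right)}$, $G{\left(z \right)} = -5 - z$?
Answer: $\frac{47089}{73441} \approx 0.64118$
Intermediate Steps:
$c = -7$
$f = -180$ ($f = - 5 \left(-5 - 4\right) \left(-4\right) = \left(-5\right) \left(-9\right) \left(-4\right) = 45 \left(-4\right) = -180$)
$V{\left(J \right)} = -180$
$\left(\frac{t + c}{-362 + V{\left(-13 \right)}}\right)^{2} = \left(\frac{-427 - 7}{-362 - 180}\right)^{2} = \left(- \frac{434}{-542}\right)^{2} = \left(\left(-434\right) \left(- \frac{1}{542}\right)\right)^{2} = \left(\frac{217}{271}\right)^{2} = \frac{47089}{73441}$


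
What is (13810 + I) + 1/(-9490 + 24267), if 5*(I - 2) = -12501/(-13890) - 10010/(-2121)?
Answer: 3092365471729/223871550 ≈ 13813.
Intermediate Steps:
I = 47327/15150 (I = 2 + (-12501/(-13890) - 10010/(-2121))/5 = 2 + (-12501*(-1/13890) - 10010*(-1/2121))/5 = 2 + (9/10 + 1430/303)/5 = 2 + (⅕)*(17027/3030) = 2 + 17027/15150 = 47327/15150 ≈ 3.1239)
(13810 + I) + 1/(-9490 + 24267) = (13810 + 47327/15150) + 1/(-9490 + 24267) = 209268827/15150 + 1/14777 = 3092365471729/223871550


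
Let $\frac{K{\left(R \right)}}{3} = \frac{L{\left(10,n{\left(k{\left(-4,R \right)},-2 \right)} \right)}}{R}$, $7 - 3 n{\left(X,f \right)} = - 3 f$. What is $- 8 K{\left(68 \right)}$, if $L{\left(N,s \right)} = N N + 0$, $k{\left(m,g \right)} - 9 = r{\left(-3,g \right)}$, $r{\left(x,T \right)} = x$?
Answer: $- \frac{600}{17} \approx -35.294$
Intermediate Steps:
$k{\left(m,g \right)} = 6$ ($k{\left(m,g \right)} = 9 - 3 = 6$)
$n{\left(X,f \right)} = \frac{7}{3} + f$ ($n{\left(X,f \right)} = \frac{7}{3} - \frac{\left(-3\right) f}{3} = \frac{7}{3} + f$)
$L{\left(N,s \right)} = N^{2}$ ($L{\left(N,s \right)} = N^{2} + 0 = N^{2}$)
$K{\left(R \right)} = \frac{300}{R}$ ($K{\left(R \right)} = 3 \frac{10^{2}}{R} = 3 \frac{100}{R} = \frac{300}{R}$)
$- 8 K{\left(68 \right)} = - 8 \cdot \frac{300}{68} = - 8 \cdot 300 \cdot \frac{1}{68} = \left(-8\right) \frac{75}{17} = - \frac{600}{17}$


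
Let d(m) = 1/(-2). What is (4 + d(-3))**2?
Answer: 49/4 ≈ 12.250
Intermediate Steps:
d(m) = -1/2
(4 + d(-3))**2 = (4 - 1/2)**2 = (7/2)**2 = 49/4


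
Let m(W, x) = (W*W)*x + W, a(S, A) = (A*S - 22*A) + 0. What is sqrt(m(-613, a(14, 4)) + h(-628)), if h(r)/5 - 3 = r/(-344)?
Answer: I*sqrt(88938356066)/86 ≈ 3467.7*I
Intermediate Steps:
a(S, A) = -22*A + A*S (a(S, A) = (-22*A + A*S) + 0 = -22*A + A*S)
h(r) = 15 - 5*r/344 (h(r) = 15 + 5*(r/(-344)) = 15 + 5*(r*(-1/344)) = 15 + 5*(-r/344) = 15 - 5*r/344)
m(W, x) = W + x*W**2 (m(W, x) = W**2*x + W = x*W**2 + W = W + x*W**2)
sqrt(m(-613, a(14, 4)) + h(-628)) = sqrt(-613*(1 - 2452*(-22 + 14)) + (15 - 5/344*(-628))) = sqrt(-613*(1 - 2452*(-8)) + (15 + 785/86)) = sqrt(-613*(1 - 613*(-32)) + 2075/86) = sqrt(-613*(1 + 19616) + 2075/86) = sqrt(-613*19617 + 2075/86) = sqrt(-12025221 + 2075/86) = sqrt(-1034166931/86) = I*sqrt(88938356066)/86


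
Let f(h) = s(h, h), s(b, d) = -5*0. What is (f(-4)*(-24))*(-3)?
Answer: 0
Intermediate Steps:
s(b, d) = 0
f(h) = 0
(f(-4)*(-24))*(-3) = (0*(-24))*(-3) = 0*(-3) = 0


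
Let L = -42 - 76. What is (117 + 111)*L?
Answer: -26904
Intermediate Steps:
L = -118
(117 + 111)*L = (117 + 111)*(-118) = 228*(-118) = -26904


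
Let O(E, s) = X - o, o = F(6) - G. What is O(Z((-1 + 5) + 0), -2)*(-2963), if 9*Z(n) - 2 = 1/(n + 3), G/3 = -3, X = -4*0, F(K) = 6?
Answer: 44445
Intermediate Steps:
X = 0
G = -9 (G = 3*(-3) = -9)
o = 15 (o = 6 - 1*(-9) = 6 + 9 = 15)
Z(n) = 2/9 + 1/(9*(3 + n)) (Z(n) = 2/9 + 1/(9*(n + 3)) = 2/9 + 1/(9*(3 + n)))
O(E, s) = -15 (O(E, s) = 0 - 1*15 = 0 - 15 = -15)
O(Z((-1 + 5) + 0), -2)*(-2963) = -15*(-2963) = 44445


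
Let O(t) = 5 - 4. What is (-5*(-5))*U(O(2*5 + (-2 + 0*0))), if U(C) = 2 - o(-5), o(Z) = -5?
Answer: 175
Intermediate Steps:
O(t) = 1
U(C) = 7 (U(C) = 2 - 1*(-5) = 2 + 5 = 7)
(-5*(-5))*U(O(2*5 + (-2 + 0*0))) = -5*(-5)*7 = 25*7 = 175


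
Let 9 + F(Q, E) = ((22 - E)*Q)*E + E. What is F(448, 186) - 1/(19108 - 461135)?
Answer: -6040570801604/442027 ≈ -1.3666e+7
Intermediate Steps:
F(Q, E) = -9 + E + E*Q*(22 - E) (F(Q, E) = -9 + (((22 - E)*Q)*E + E) = -9 + ((Q*(22 - E))*E + E) = -9 + (E*Q*(22 - E) + E) = -9 + (E + E*Q*(22 - E)) = -9 + E + E*Q*(22 - E))
F(448, 186) - 1/(19108 - 461135) = (-9 + 186 - 1*448*186² + 22*186*448) - 1/(19108 - 461135) = (-9 + 186 - 1*448*34596 + 1833216) - 1/(-442027) = (-9 + 186 - 15499008 + 1833216) - 1*(-1/442027) = -13665615 + 1/442027 = -6040570801604/442027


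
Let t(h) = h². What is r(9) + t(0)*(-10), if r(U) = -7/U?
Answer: -7/9 ≈ -0.77778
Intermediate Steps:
r(9) + t(0)*(-10) = -7/9 + 0²*(-10) = -7*⅑ + 0*(-10) = -7/9 + 0 = -7/9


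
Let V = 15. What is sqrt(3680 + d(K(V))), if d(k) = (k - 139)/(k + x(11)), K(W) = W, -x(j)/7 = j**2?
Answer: sqrt(9951123)/52 ≈ 60.664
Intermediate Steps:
x(j) = -7*j**2
d(k) = (-139 + k)/(-847 + k) (d(k) = (k - 139)/(k - 7*11**2) = (-139 + k)/(k - 7*121) = (-139 + k)/(k - 847) = (-139 + k)/(-847 + k))
sqrt(3680 + d(K(V))) = sqrt(3680 + (-139 + 15)/(-847 + 15)) = sqrt(3680 - 124/(-832)) = sqrt(3680 - 1/832*(-124)) = sqrt(3680 + 31/208) = sqrt(765471/208) = sqrt(9951123)/52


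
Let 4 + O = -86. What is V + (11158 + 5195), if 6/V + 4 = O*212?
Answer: 156040323/9542 ≈ 16353.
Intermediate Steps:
O = -90 (O = -4 - 86 = -90)
V = -3/9542 (V = 6/(-4 - 90*212) = 6/(-4 - 19080) = 6/(-19084) = 6*(-1/19084) = -3/9542 ≈ -0.00031440)
V + (11158 + 5195) = -3/9542 + (11158 + 5195) = -3/9542 + 16353 = 156040323/9542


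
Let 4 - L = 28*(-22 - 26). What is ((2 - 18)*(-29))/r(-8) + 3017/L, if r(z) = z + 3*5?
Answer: 646591/9436 ≈ 68.524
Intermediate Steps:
r(z) = 15 + z (r(z) = z + 15 = 15 + z)
L = 1348 (L = 4 - 28*(-22 - 26) = 4 - 28*(-48) = 4 - 1*(-1344) = 4 + 1344 = 1348)
((2 - 18)*(-29))/r(-8) + 3017/L = ((2 - 18)*(-29))/(15 - 8) + 3017/1348 = -16*(-29)/7 + 3017*(1/1348) = 464*(⅐) + 3017/1348 = 464/7 + 3017/1348 = 646591/9436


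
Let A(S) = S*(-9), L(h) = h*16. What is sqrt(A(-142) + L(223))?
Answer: sqrt(4846) ≈ 69.613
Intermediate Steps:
L(h) = 16*h
A(S) = -9*S
sqrt(A(-142) + L(223)) = sqrt(-9*(-142) + 16*223) = sqrt(1278 + 3568) = sqrt(4846)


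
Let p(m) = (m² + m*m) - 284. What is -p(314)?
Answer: -196908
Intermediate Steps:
p(m) = -284 + 2*m² (p(m) = (m² + m²) - 284 = 2*m² - 284 = -284 + 2*m²)
-p(314) = -(-284 + 2*314²) = -(-284 + 2*98596) = -(-284 + 197192) = -1*196908 = -196908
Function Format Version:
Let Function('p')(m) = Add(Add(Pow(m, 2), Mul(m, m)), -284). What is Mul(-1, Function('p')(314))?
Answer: -196908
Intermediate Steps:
Function('p')(m) = Add(-284, Mul(2, Pow(m, 2))) (Function('p')(m) = Add(Add(Pow(m, 2), Pow(m, 2)), -284) = Add(Mul(2, Pow(m, 2)), -284) = Add(-284, Mul(2, Pow(m, 2))))
Mul(-1, Function('p')(314)) = Mul(-1, Add(-284, Mul(2, Pow(314, 2)))) = Mul(-1, Add(-284, Mul(2, 98596))) = Mul(-1, Add(-284, 197192)) = Mul(-1, 196908) = -196908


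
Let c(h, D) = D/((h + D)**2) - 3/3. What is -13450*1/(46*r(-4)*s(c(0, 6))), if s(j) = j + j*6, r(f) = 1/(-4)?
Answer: -32280/161 ≈ -200.50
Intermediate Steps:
r(f) = -1/4
c(h, D) = -1 + D/(D + h)**2 (c(h, D) = D/((D + h)**2) - 3*1/3 = D/(D + h)**2 - 1 = -1 + D/(D + h)**2)
s(j) = 7*j (s(j) = j + 6*j = 7*j)
-13450*1/(46*r(-4)*s(c(0, 6))) = -13450*(-2/(161*(-1 + 6/(6 + 0)**2))) = -13450*(-2/(161*(-1 + 6/6**2))) = -13450*(-2/(161*(-1 + 6*(1/36)))) = -13450*(-2/(161*(-1 + 1/6))) = -13450/(((7*(-5/6))*(-1/4))*46) = -13450/(-35/6*(-1/4)*46) = -13450/((35/24)*46) = -13450/805/12 = -13450*12/805 = -32280/161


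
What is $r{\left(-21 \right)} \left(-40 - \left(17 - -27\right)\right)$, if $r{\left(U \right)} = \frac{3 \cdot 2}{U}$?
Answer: $24$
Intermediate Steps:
$r{\left(U \right)} = \frac{6}{U}$
$r{\left(-21 \right)} \left(-40 - \left(17 - -27\right)\right) = \frac{6}{-21} \left(-40 - \left(17 - -27\right)\right) = 6 \left(- \frac{1}{21}\right) \left(-40 - \left(17 + 27\right)\right) = - \frac{2 \left(-40 - 44\right)}{7} = \left(- \frac{2}{7}\right) \left(-84\right) = 24$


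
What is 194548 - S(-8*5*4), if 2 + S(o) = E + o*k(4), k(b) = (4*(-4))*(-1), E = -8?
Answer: 197118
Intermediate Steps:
k(b) = 16 (k(b) = -16*(-1) = 16)
S(o) = -10 + 16*o (S(o) = -2 + (-8 + o*16) = -2 + (-8 + 16*o) = -10 + 16*o)
194548 - S(-8*5*4) = 194548 - (-10 + 16*(-8*5*4)) = 194548 - (-10 + 16*(-40*4)) = 194548 - (-10 + 16*(-160)) = 194548 - (-10 - 2560) = 194548 - 1*(-2570) = 194548 + 2570 = 197118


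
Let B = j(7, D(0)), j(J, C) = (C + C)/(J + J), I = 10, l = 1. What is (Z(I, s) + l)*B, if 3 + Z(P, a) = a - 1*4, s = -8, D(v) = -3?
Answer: 6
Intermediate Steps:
j(J, C) = C/J (j(J, C) = (2*C)/((2*J)) = (2*C)*(1/(2*J)) = C/J)
B = -3/7 ≈ -0.42857
Z(P, a) = -7 + a (Z(P, a) = -3 + (a - 1*4) = -3 + (a - 4) = -3 + (-4 + a) = -7 + a)
(Z(I, s) + l)*B = ((-7 - 8) + 1)*(-3/7) = (-15 + 1)*(-3/7) = -14*(-3/7) = 6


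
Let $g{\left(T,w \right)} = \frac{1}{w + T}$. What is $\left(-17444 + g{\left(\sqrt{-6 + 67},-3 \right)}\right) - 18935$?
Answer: $- \frac{1891705}{52} + \frac{\sqrt{61}}{52} \approx -36379.0$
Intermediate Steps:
$g{\left(T,w \right)} = \frac{1}{T + w}$
$\left(-17444 + g{\left(\sqrt{-6 + 67},-3 \right)}\right) - 18935 = \left(-17444 + \frac{1}{\sqrt{-6 + 67} - 3}\right) - 18935 = \left(-17444 + \frac{1}{\sqrt{61} - 3}\right) - 18935 = \left(-17444 + \frac{1}{-3 + \sqrt{61}}\right) - 18935 = -36379 + \frac{1}{-3 + \sqrt{61}}$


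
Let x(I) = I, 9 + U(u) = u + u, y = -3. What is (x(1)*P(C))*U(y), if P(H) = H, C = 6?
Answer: -90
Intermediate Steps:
U(u) = -9 + 2*u (U(u) = -9 + (u + u) = -9 + 2*u)
(x(1)*P(C))*U(y) = (1*6)*(-9 + 2*(-3)) = 6*(-9 - 6) = 6*(-15) = -90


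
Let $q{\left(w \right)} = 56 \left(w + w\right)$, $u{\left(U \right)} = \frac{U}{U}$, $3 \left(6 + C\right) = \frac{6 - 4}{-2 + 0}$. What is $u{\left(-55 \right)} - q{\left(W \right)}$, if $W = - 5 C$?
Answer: $- \frac{10637}{3} \approx -3545.7$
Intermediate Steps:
$C = - \frac{19}{3}$ ($C = -6 + \frac{\left(6 - 4\right) \frac{1}{-2 + 0}}{3} = -6 + \frac{2 \frac{1}{-2}}{3} = -6 + \frac{2 \left(- \frac{1}{2}\right)}{3} = -6 + \frac{1}{3} \left(-1\right) = -6 - \frac{1}{3} = - \frac{19}{3} \approx -6.3333$)
$W = \frac{95}{3}$ ($W = \left(-5\right) \left(- \frac{19}{3}\right) = \frac{95}{3} \approx 31.667$)
$u{\left(U \right)} = 1$
$q{\left(w \right)} = 112 w$ ($q{\left(w \right)} = 56 \cdot 2 w = 112 w$)
$u{\left(-55 \right)} - q{\left(W \right)} = 1 - 112 \cdot \frac{95}{3} = 1 - \frac{10640}{3} = - \frac{10637}{3}$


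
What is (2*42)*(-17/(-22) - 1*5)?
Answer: -3906/11 ≈ -355.09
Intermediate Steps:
(2*42)*(-17/(-22) - 1*5) = 84*(-17*(-1/22) - 5) = 84*(17/22 - 5) = 84*(-93/22) = -3906/11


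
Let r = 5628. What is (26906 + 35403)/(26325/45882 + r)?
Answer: 317651282/28694469 ≈ 11.070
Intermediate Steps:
(26906 + 35403)/(26325/45882 + r) = (26906 + 35403)/(26325/45882 + 5628) = 62309/(26325*(1/45882) + 5628) = 62309/(2925/5098 + 5628) = 62309/(28694469/5098) = 62309*(5098/28694469) = 317651282/28694469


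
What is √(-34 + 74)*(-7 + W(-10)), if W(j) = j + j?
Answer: -54*√10 ≈ -170.76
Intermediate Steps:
W(j) = 2*j
√(-34 + 74)*(-7 + W(-10)) = √(-34 + 74)*(-7 + 2*(-10)) = √40*(-7 - 20) = (2*√10)*(-27) = -54*√10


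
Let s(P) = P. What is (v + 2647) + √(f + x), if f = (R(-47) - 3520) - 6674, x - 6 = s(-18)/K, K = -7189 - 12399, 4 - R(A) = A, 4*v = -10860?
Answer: -68 + I*√972365645586/9794 ≈ -68.0 + 100.68*I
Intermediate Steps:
v = -2715 (v = (¼)*(-10860) = -2715)
R(A) = 4 - A
K = -19588
x = 58773/9794 (x = 6 - 18/(-19588) = 6 - 18*(-1/19588) = 6 + 9/9794 = 58773/9794 ≈ 6.0009)
f = -10143 (f = ((4 - 1*(-47)) - 3520) - 6674 = ((4 + 47) - 3520) - 6674 = (51 - 3520) - 6674 = -3469 - 6674 = -10143)
(v + 2647) + √(f + x) = (-2715 + 2647) + √(-10143 + 58773/9794) = -68 + √(-99281769/9794) = -68 + I*√972365645586/9794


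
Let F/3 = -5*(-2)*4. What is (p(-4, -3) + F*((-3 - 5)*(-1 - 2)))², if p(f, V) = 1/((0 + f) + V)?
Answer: 406385281/49 ≈ 8.2936e+6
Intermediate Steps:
p(f, V) = 1/(V + f) (p(f, V) = 1/(f + V) = 1/(V + f))
F = 120 (F = 3*(-5*(-2)*4) = 3*(10*4) = 3*40 = 120)
(p(-4, -3) + F*((-3 - 5)*(-1 - 2)))² = (1/(-3 - 4) + 120*((-3 - 5)*(-1 - 2)))² = (1/(-7) + 120*(-8*(-3)))² = (-⅐ + 120*24)² = (-⅐ + 2880)² = (20159/7)² = 406385281/49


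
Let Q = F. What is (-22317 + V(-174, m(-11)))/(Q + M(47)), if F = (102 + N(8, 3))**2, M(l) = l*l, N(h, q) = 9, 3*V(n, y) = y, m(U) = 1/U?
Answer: -368231/239745 ≈ -1.5359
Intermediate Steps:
V(n, y) = y/3
M(l) = l**2
F = 12321 (F = (102 + 9)**2 = 111**2 = 12321)
Q = 12321
(-22317 + V(-174, m(-11)))/(Q + M(47)) = (-22317 + (1/3)/(-11))/(12321 + 47**2) = (-22317 + (1/3)*(-1/11))/(12321 + 2209) = (-22317 - 1/33)/14530 = -736462/33*1/14530 = -368231/239745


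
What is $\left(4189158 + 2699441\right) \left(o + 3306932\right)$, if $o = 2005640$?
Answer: $36596178166628$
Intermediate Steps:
$\left(4189158 + 2699441\right) \left(o + 3306932\right) = \left(4189158 + 2699441\right) \left(2005640 + 3306932\right) = 6888599 \cdot 5312572 = 36596178166628$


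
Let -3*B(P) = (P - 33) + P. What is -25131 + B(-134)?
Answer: -75092/3 ≈ -25031.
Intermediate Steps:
B(P) = 11 - 2*P/3 (B(P) = -((P - 33) + P)/3 = -((-33 + P) + P)/3 = -(-33 + 2*P)/3 = 11 - 2*P/3)
-25131 + B(-134) = -25131 + (11 - ⅔*(-134)) = -25131 + (11 + 268/3) = -25131 + 301/3 = -75092/3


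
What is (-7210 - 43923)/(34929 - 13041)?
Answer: -51133/21888 ≈ -2.3361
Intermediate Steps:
(-7210 - 43923)/(34929 - 13041) = -51133/21888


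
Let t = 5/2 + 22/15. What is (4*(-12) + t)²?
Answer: 1745041/900 ≈ 1938.9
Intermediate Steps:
t = 119/30 (t = 5*(½) + 22*(1/15) = 5/2 + 22/15 = 119/30 ≈ 3.9667)
(4*(-12) + t)² = (4*(-12) + 119/30)² = (-48 + 119/30)² = (-1321/30)² = 1745041/900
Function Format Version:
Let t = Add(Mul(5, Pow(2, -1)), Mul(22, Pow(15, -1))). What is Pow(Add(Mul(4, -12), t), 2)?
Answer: Rational(1745041, 900) ≈ 1938.9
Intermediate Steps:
t = Rational(119, 30) (t = Add(Mul(5, Rational(1, 2)), Mul(22, Rational(1, 15))) = Add(Rational(5, 2), Rational(22, 15)) = Rational(119, 30) ≈ 3.9667)
Pow(Add(Mul(4, -12), t), 2) = Pow(Add(Mul(4, -12), Rational(119, 30)), 2) = Pow(Add(-48, Rational(119, 30)), 2) = Pow(Rational(-1321, 30), 2) = Rational(1745041, 900)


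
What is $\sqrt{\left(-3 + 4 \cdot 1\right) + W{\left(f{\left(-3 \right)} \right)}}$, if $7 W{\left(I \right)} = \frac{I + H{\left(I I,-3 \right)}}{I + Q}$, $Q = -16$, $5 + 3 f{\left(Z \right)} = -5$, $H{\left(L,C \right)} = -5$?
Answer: $\frac{\sqrt{174986}}{406} \approx 1.0303$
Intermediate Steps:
$f{\left(Z \right)} = - \frac{10}{3}$ ($f{\left(Z \right)} = - \frac{5}{3} + \frac{1}{3} \left(-5\right) = - \frac{5}{3} - \frac{5}{3} = - \frac{10}{3}$)
$W{\left(I \right)} = \frac{-5 + I}{7 \left(-16 + I\right)}$ ($W{\left(I \right)} = \frac{\left(I - 5\right) \frac{1}{I - 16}}{7} = \frac{\left(-5 + I\right) \frac{1}{-16 + I}}{7} = \frac{\frac{1}{-16 + I} \left(-5 + I\right)}{7} = \frac{-5 + I}{7 \left(-16 + I\right)}$)
$\sqrt{\left(-3 + 4 \cdot 1\right) + W{\left(f{\left(-3 \right)} \right)}} = \sqrt{\left(-3 + 4 \cdot 1\right) + \frac{-5 - \frac{10}{3}}{7 \left(-16 - \frac{10}{3}\right)}} = \sqrt{\left(-3 + 4\right) + \frac{1}{7} \frac{1}{- \frac{58}{3}} \left(- \frac{25}{3}\right)} = \sqrt{1 + \frac{1}{7} \left(- \frac{3}{58}\right) \left(- \frac{25}{3}\right)} = \sqrt{1 + \frac{25}{406}} = \sqrt{\frac{431}{406}} = \frac{\sqrt{174986}}{406}$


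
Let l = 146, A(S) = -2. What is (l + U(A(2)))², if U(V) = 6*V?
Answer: 17956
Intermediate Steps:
(l + U(A(2)))² = (146 + 6*(-2))² = (146 - 12)² = 134² = 17956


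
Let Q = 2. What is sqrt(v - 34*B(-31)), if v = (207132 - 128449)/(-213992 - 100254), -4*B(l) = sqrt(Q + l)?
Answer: sqrt(-24725818018 + 839379662386*I*sqrt(29))/314246 ≈ 4.771 + 4.7971*I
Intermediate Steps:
B(l) = -sqrt(2 + l)/4
v = -78683/314246 (v = 78683/(-314246) = 78683*(-1/314246) = -78683/314246 ≈ -0.25039)
sqrt(v - 34*B(-31)) = sqrt(-78683/314246 - (-17)*sqrt(2 - 31)/2) = sqrt(-78683/314246 - (-17)*sqrt(-29)/2) = sqrt(-78683/314246 - (-17)*I*sqrt(29)/2) = sqrt(-78683/314246 + 17*I*sqrt(29)/2)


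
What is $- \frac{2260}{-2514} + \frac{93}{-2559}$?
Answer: $\frac{924923}{1072221} \approx 0.86262$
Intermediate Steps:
$- \frac{2260}{-2514} + \frac{93}{-2559} = \left(-2260\right) \left(- \frac{1}{2514}\right) + 93 \left(- \frac{1}{2559}\right) = \frac{1130}{1257} - \frac{31}{853} = \frac{924923}{1072221}$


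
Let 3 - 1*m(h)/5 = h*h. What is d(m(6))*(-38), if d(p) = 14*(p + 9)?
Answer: 82992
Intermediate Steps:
m(h) = 15 - 5*h**2 (m(h) = 15 - 5*h*h = 15 - 5*h**2)
d(p) = 126 + 14*p (d(p) = 14*(9 + p) = 126 + 14*p)
d(m(6))*(-38) = (126 + 14*(15 - 5*6**2))*(-38) = (126 + 14*(15 - 5*36))*(-38) = (126 + 14*(15 - 180))*(-38) = (126 + 14*(-165))*(-38) = (126 - 2310)*(-38) = -2184*(-38) = 82992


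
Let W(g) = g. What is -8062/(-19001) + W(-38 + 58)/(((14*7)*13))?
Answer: 5325504/12103637 ≈ 0.43999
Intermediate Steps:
-8062/(-19001) + W(-38 + 58)/(((14*7)*13)) = -8062/(-19001) + (-38 + 58)/(((14*7)*13)) = -8062*(-1/19001) + 20/((98*13)) = 8062/19001 + 20/1274 = 8062/19001 + 20*(1/1274) = 8062/19001 + 10/637 = 5325504/12103637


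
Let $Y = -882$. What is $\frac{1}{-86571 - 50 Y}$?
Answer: $- \frac{1}{42471} \approx -2.3545 \cdot 10^{-5}$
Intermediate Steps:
$\frac{1}{-86571 - 50 Y} = \frac{1}{-86571 - -44100} = \frac{1}{-86571 + 44100} = \frac{1}{-42471} = - \frac{1}{42471}$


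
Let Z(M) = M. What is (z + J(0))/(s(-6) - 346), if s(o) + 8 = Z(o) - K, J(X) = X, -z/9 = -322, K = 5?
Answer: -2898/365 ≈ -7.9397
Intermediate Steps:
z = 2898 (z = -9*(-322) = 2898)
s(o) = -13 + o (s(o) = -8 + (o - 1*5) = -8 + (o - 5) = -8 + (-5 + o) = -13 + o)
(z + J(0))/(s(-6) - 346) = (2898 + 0)/((-13 - 6) - 346) = 2898/(-19 - 346) = 2898/(-365) = 2898*(-1/365) = -2898/365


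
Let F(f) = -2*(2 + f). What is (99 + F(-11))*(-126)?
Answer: -14742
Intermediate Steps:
F(f) = -4 - 2*f
(99 + F(-11))*(-126) = (99 + (-4 - 2*(-11)))*(-126) = (99 + (-4 + 22))*(-126) = (99 + 18)*(-126) = 117*(-126) = -14742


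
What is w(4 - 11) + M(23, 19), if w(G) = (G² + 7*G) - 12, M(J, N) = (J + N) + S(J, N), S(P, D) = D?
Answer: 49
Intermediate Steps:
M(J, N) = J + 2*N (M(J, N) = (J + N) + N = J + 2*N)
w(G) = -12 + G² + 7*G
w(4 - 11) + M(23, 19) = (-12 + (4 - 11)² + 7*(4 - 11)) + (23 + 2*19) = (-12 + (-7)² + 7*(-7)) + (23 + 38) = (-12 + 49 - 49) + 61 = -12 + 61 = 49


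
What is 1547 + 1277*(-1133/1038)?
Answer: 158945/1038 ≈ 153.13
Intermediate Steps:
1547 + 1277*(-1133/1038) = 1547 - 1446841/1038 = 158945/1038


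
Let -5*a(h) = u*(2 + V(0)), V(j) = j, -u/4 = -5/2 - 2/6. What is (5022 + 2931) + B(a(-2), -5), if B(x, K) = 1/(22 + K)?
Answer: 135202/17 ≈ 7953.1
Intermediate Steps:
u = 34/3 (u = -4*(-5/2 - 2/6) = -4*(-5*1/2 - 2*1/6) = -4*(-5/2 - 1/3) = -4*(-17/6) = 34/3 ≈ 11.333)
a(h) = -68/15 (a(h) = -34*(2 + 0)/15 = -34*2/15 = -1/5*68/3 = -68/15)
(5022 + 2931) + B(a(-2), -5) = (5022 + 2931) + 1/(22 - 5) = 7953 + 1/17 = 135202/17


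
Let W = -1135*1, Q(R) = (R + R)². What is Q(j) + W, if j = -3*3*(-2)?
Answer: 161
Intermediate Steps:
j = 18 (j = -9*(-2) = 18)
Q(R) = 4*R² (Q(R) = (2*R)² = 4*R²)
W = -1135
Q(j) + W = 4*18² - 1135 = 4*324 - 1135 = 1296 - 1135 = 161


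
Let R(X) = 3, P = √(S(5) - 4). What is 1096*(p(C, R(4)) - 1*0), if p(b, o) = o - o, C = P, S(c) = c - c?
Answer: 0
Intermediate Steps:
S(c) = 0
P = 2*I (P = √(0 - 4) = √(-4) = 2*I ≈ 2.0*I)
C = 2*I ≈ 2.0*I
p(b, o) = 0
1096*(p(C, R(4)) - 1*0) = 1096*(0 - 1*0) = 1096*(0 + 0) = 1096*0 = 0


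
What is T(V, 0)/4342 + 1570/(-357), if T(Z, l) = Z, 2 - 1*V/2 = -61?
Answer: -3385979/775047 ≈ -4.3687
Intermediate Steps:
V = 126 (V = 4 - 2*(-61) = 4 + 122 = 126)
T(V, 0)/4342 + 1570/(-357) = 126/4342 + 1570/(-357) = 126*(1/4342) + 1570*(-1/357) = 63/2171 - 1570/357 = -3385979/775047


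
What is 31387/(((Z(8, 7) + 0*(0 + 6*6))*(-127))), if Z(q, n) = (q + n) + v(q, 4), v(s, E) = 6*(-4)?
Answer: 31387/1143 ≈ 27.460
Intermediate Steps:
v(s, E) = -24
Z(q, n) = -24 + n + q (Z(q, n) = (q + n) - 24 = (n + q) - 24 = -24 + n + q)
31387/(((Z(8, 7) + 0*(0 + 6*6))*(-127))) = 31387/((((-24 + 7 + 8) + 0*(0 + 6*6))*(-127))) = 31387/(((-9 + 0*(0 + 36))*(-127))) = 31387/(((-9 + 0*36)*(-127))) = 31387/(((-9 + 0)*(-127))) = 31387/((-9*(-127))) = 31387/1143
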